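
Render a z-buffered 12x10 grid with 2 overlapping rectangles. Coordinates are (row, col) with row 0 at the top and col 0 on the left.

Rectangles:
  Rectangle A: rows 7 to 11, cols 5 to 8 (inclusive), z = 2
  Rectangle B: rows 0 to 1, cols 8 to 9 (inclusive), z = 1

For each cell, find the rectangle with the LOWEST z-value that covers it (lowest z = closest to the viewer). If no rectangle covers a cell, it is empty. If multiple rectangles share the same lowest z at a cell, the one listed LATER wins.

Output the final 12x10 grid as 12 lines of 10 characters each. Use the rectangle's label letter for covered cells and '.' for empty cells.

........BB
........BB
..........
..........
..........
..........
..........
.....AAAA.
.....AAAA.
.....AAAA.
.....AAAA.
.....AAAA.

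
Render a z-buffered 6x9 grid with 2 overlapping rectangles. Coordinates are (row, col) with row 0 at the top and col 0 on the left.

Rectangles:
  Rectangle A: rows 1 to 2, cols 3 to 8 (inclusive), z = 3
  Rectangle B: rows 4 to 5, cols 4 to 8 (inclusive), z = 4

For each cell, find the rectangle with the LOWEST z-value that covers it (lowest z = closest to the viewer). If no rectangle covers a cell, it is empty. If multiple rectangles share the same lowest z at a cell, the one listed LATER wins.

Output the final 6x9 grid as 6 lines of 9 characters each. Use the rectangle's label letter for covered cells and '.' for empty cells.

.........
...AAAAAA
...AAAAAA
.........
....BBBBB
....BBBBB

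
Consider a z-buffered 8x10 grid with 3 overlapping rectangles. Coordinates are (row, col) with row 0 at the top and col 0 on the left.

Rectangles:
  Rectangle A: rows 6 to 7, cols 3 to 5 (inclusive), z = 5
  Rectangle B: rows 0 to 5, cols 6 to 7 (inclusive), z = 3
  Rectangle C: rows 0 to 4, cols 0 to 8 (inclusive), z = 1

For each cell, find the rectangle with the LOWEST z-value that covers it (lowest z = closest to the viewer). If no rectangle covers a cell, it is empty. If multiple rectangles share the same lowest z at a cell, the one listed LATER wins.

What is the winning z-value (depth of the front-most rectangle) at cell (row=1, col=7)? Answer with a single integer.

Check cell (1,7):
  A: rows 6-7 cols 3-5 -> outside (row miss)
  B: rows 0-5 cols 6-7 z=3 -> covers; best now B (z=3)
  C: rows 0-4 cols 0-8 z=1 -> covers; best now C (z=1)
Winner: C at z=1

Answer: 1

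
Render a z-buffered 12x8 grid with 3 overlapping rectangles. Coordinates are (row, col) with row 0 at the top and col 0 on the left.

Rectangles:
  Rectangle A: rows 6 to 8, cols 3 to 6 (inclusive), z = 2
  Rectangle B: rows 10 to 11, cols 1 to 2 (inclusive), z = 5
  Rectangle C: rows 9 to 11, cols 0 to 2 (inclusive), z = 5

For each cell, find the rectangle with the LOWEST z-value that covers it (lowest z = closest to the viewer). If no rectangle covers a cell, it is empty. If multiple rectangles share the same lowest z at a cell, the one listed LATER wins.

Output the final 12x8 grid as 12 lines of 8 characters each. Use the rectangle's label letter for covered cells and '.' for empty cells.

........
........
........
........
........
........
...AAAA.
...AAAA.
...AAAA.
CCC.....
CCC.....
CCC.....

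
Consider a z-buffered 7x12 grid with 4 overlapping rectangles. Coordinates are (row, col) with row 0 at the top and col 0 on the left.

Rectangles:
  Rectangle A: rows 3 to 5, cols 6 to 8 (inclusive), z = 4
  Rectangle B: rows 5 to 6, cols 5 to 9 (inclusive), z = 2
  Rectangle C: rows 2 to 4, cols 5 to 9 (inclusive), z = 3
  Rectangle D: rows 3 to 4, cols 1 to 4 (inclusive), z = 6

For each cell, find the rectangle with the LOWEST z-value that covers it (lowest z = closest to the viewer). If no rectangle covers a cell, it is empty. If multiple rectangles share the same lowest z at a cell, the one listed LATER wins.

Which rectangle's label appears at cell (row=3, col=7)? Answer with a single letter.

Check cell (3,7):
  A: rows 3-5 cols 6-8 z=4 -> covers; best now A (z=4)
  B: rows 5-6 cols 5-9 -> outside (row miss)
  C: rows 2-4 cols 5-9 z=3 -> covers; best now C (z=3)
  D: rows 3-4 cols 1-4 -> outside (col miss)
Winner: C at z=3

Answer: C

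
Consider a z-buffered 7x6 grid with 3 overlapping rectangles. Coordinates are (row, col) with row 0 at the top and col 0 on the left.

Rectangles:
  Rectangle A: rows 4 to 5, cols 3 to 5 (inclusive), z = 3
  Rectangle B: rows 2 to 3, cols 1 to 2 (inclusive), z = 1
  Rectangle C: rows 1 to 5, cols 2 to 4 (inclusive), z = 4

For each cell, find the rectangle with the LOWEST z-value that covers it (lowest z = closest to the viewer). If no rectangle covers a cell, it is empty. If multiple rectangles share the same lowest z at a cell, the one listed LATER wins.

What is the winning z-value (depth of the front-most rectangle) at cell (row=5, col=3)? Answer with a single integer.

Check cell (5,3):
  A: rows 4-5 cols 3-5 z=3 -> covers; best now A (z=3)
  B: rows 2-3 cols 1-2 -> outside (row miss)
  C: rows 1-5 cols 2-4 z=4 -> covers; best now A (z=3)
Winner: A at z=3

Answer: 3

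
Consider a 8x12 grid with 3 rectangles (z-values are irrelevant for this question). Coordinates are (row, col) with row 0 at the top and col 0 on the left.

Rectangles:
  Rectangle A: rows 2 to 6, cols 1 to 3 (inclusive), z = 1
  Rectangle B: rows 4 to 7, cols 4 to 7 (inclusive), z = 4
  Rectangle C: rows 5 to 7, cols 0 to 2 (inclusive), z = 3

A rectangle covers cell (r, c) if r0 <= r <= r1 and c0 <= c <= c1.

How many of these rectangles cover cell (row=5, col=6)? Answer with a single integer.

Check cell (5,6):
  A: rows 2-6 cols 1-3 -> outside (col miss)
  B: rows 4-7 cols 4-7 -> covers
  C: rows 5-7 cols 0-2 -> outside (col miss)
Count covering = 1

Answer: 1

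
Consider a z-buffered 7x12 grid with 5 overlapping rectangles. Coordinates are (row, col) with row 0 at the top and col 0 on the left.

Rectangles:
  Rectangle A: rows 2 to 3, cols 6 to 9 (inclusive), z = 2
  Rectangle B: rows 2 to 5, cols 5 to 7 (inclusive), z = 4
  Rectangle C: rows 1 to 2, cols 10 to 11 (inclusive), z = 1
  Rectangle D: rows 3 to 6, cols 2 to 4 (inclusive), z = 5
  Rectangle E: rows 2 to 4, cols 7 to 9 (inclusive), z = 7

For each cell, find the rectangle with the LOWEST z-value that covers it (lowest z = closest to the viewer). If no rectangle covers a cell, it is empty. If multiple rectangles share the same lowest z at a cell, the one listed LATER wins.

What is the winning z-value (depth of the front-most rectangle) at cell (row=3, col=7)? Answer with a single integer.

Check cell (3,7):
  A: rows 2-3 cols 6-9 z=2 -> covers; best now A (z=2)
  B: rows 2-5 cols 5-7 z=4 -> covers; best now A (z=2)
  C: rows 1-2 cols 10-11 -> outside (row miss)
  D: rows 3-6 cols 2-4 -> outside (col miss)
  E: rows 2-4 cols 7-9 z=7 -> covers; best now A (z=2)
Winner: A at z=2

Answer: 2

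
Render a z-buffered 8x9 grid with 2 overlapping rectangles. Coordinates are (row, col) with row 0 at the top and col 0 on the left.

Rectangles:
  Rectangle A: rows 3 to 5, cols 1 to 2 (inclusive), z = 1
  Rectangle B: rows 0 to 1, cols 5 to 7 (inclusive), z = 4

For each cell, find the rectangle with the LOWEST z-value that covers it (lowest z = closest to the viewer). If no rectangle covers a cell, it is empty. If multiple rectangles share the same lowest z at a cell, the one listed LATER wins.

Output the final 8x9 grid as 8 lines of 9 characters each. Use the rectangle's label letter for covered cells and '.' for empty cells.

.....BBB.
.....BBB.
.........
.AA......
.AA......
.AA......
.........
.........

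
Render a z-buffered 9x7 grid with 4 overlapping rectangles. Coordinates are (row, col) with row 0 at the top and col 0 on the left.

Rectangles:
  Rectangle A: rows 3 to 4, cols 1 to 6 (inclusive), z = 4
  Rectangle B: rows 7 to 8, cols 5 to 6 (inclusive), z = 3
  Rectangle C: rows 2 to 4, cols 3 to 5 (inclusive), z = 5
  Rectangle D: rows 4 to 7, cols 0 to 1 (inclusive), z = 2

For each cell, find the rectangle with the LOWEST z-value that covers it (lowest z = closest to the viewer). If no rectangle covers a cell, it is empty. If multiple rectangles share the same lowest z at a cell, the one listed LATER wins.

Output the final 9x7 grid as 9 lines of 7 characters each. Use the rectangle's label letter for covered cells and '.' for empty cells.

.......
.......
...CCC.
.AAAAAA
DDAAAAA
DD.....
DD.....
DD...BB
.....BB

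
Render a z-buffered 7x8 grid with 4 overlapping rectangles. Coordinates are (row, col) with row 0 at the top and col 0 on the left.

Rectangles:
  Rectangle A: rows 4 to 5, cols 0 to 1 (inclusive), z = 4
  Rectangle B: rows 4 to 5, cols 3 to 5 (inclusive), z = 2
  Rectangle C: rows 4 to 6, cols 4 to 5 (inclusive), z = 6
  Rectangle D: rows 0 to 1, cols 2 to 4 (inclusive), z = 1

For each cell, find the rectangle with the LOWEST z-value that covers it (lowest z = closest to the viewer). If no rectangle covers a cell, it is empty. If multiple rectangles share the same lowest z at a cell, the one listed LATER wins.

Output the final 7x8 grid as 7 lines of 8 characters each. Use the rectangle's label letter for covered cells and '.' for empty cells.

..DDD...
..DDD...
........
........
AA.BBB..
AA.BBB..
....CC..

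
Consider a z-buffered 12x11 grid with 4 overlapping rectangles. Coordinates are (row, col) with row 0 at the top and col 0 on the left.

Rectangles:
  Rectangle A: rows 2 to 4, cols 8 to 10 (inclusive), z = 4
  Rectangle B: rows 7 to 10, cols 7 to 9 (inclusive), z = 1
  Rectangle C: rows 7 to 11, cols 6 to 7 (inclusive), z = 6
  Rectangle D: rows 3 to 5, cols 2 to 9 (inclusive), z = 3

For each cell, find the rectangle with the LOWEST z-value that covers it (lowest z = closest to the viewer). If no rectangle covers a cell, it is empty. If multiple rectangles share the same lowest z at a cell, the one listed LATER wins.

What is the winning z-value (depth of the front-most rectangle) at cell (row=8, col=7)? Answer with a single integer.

Check cell (8,7):
  A: rows 2-4 cols 8-10 -> outside (row miss)
  B: rows 7-10 cols 7-9 z=1 -> covers; best now B (z=1)
  C: rows 7-11 cols 6-7 z=6 -> covers; best now B (z=1)
  D: rows 3-5 cols 2-9 -> outside (row miss)
Winner: B at z=1

Answer: 1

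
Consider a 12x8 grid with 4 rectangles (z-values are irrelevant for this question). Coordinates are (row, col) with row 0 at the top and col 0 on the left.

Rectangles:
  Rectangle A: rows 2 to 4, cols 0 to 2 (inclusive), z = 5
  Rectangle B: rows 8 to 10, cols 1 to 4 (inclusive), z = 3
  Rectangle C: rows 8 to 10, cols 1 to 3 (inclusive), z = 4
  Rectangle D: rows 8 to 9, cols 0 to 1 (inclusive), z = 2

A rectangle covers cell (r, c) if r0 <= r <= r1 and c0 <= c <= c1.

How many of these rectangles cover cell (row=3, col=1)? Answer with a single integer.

Answer: 1

Derivation:
Check cell (3,1):
  A: rows 2-4 cols 0-2 -> covers
  B: rows 8-10 cols 1-4 -> outside (row miss)
  C: rows 8-10 cols 1-3 -> outside (row miss)
  D: rows 8-9 cols 0-1 -> outside (row miss)
Count covering = 1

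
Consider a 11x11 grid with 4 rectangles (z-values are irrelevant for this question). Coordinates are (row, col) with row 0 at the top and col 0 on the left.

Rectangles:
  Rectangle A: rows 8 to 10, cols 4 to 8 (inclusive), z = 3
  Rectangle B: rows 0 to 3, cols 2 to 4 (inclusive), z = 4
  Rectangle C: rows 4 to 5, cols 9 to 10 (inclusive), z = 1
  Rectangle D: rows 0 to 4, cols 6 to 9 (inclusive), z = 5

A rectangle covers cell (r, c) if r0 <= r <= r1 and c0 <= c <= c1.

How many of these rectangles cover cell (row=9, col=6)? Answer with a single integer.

Check cell (9,6):
  A: rows 8-10 cols 4-8 -> covers
  B: rows 0-3 cols 2-4 -> outside (row miss)
  C: rows 4-5 cols 9-10 -> outside (row miss)
  D: rows 0-4 cols 6-9 -> outside (row miss)
Count covering = 1

Answer: 1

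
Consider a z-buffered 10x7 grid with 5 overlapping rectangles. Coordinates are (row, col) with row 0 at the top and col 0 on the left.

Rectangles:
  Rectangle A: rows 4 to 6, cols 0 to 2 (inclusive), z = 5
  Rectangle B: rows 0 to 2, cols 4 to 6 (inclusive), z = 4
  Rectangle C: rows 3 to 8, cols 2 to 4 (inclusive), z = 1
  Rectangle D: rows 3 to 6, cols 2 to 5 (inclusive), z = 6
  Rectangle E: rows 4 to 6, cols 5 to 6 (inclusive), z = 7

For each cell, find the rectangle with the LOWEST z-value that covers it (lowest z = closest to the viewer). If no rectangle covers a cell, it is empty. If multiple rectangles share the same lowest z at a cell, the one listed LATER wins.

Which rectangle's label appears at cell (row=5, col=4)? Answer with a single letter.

Check cell (5,4):
  A: rows 4-6 cols 0-2 -> outside (col miss)
  B: rows 0-2 cols 4-6 -> outside (row miss)
  C: rows 3-8 cols 2-4 z=1 -> covers; best now C (z=1)
  D: rows 3-6 cols 2-5 z=6 -> covers; best now C (z=1)
  E: rows 4-6 cols 5-6 -> outside (col miss)
Winner: C at z=1

Answer: C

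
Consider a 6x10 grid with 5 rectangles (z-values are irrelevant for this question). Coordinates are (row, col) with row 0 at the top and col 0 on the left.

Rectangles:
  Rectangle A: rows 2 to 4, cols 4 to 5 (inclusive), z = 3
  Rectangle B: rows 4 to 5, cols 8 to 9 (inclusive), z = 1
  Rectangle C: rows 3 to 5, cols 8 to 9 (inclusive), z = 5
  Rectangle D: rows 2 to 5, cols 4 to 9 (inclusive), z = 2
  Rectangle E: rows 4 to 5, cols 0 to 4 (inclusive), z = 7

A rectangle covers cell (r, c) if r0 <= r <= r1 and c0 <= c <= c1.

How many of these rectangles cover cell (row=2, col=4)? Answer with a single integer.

Answer: 2

Derivation:
Check cell (2,4):
  A: rows 2-4 cols 4-5 -> covers
  B: rows 4-5 cols 8-9 -> outside (row miss)
  C: rows 3-5 cols 8-9 -> outside (row miss)
  D: rows 2-5 cols 4-9 -> covers
  E: rows 4-5 cols 0-4 -> outside (row miss)
Count covering = 2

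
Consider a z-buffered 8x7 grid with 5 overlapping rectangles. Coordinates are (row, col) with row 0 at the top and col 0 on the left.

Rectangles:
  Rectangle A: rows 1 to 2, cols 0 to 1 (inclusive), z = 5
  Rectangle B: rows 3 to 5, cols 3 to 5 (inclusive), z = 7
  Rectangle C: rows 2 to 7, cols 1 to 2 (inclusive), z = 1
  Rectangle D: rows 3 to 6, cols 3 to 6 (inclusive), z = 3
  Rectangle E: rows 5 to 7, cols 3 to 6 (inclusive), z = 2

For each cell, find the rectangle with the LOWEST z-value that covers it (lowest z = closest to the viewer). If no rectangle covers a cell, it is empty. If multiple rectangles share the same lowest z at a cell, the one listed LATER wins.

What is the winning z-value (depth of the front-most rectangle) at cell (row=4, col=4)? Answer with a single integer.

Answer: 3

Derivation:
Check cell (4,4):
  A: rows 1-2 cols 0-1 -> outside (row miss)
  B: rows 3-5 cols 3-5 z=7 -> covers; best now B (z=7)
  C: rows 2-7 cols 1-2 -> outside (col miss)
  D: rows 3-6 cols 3-6 z=3 -> covers; best now D (z=3)
  E: rows 5-7 cols 3-6 -> outside (row miss)
Winner: D at z=3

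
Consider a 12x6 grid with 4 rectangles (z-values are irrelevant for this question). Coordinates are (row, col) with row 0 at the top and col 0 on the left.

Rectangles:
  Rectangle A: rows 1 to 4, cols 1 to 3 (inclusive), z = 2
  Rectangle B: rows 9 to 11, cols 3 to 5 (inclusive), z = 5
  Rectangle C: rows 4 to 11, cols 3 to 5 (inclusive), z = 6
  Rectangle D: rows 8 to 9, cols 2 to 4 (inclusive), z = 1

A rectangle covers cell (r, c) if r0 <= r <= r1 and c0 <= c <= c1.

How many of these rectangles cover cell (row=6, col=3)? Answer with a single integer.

Check cell (6,3):
  A: rows 1-4 cols 1-3 -> outside (row miss)
  B: rows 9-11 cols 3-5 -> outside (row miss)
  C: rows 4-11 cols 3-5 -> covers
  D: rows 8-9 cols 2-4 -> outside (row miss)
Count covering = 1

Answer: 1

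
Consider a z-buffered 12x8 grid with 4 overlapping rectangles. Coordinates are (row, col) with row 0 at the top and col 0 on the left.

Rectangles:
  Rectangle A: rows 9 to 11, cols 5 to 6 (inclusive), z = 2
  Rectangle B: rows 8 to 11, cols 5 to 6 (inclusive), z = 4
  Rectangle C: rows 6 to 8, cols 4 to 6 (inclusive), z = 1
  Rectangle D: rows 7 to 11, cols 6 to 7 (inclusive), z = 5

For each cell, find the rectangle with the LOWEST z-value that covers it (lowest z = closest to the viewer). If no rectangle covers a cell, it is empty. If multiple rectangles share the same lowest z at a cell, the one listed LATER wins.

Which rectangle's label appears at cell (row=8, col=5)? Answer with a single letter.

Answer: C

Derivation:
Check cell (8,5):
  A: rows 9-11 cols 5-6 -> outside (row miss)
  B: rows 8-11 cols 5-6 z=4 -> covers; best now B (z=4)
  C: rows 6-8 cols 4-6 z=1 -> covers; best now C (z=1)
  D: rows 7-11 cols 6-7 -> outside (col miss)
Winner: C at z=1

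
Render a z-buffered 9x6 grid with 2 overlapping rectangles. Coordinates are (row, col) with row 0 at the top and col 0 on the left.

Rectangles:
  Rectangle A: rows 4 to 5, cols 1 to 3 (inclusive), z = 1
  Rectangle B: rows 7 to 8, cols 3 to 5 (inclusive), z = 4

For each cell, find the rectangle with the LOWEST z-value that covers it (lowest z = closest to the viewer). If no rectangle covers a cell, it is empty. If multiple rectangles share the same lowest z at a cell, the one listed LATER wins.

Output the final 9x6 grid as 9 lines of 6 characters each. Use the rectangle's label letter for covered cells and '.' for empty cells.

......
......
......
......
.AAA..
.AAA..
......
...BBB
...BBB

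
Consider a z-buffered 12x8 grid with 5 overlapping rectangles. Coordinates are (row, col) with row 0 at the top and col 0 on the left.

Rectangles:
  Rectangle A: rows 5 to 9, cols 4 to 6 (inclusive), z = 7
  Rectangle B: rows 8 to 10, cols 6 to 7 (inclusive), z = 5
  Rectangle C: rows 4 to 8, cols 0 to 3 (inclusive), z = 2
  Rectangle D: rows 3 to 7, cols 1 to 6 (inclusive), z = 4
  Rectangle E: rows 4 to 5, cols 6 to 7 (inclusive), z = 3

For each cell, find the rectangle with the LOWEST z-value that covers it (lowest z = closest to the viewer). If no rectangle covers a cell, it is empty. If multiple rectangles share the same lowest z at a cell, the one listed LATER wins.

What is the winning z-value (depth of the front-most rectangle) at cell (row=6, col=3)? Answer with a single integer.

Check cell (6,3):
  A: rows 5-9 cols 4-6 -> outside (col miss)
  B: rows 8-10 cols 6-7 -> outside (row miss)
  C: rows 4-8 cols 0-3 z=2 -> covers; best now C (z=2)
  D: rows 3-7 cols 1-6 z=4 -> covers; best now C (z=2)
  E: rows 4-5 cols 6-7 -> outside (row miss)
Winner: C at z=2

Answer: 2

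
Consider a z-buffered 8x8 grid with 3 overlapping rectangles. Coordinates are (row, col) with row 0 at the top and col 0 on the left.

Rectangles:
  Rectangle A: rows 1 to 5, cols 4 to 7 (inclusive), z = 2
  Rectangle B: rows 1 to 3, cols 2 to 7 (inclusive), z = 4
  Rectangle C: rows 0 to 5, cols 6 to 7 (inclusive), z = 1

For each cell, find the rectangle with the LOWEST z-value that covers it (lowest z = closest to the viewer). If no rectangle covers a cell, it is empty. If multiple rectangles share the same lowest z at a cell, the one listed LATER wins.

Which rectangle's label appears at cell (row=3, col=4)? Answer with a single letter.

Answer: A

Derivation:
Check cell (3,4):
  A: rows 1-5 cols 4-7 z=2 -> covers; best now A (z=2)
  B: rows 1-3 cols 2-7 z=4 -> covers; best now A (z=2)
  C: rows 0-5 cols 6-7 -> outside (col miss)
Winner: A at z=2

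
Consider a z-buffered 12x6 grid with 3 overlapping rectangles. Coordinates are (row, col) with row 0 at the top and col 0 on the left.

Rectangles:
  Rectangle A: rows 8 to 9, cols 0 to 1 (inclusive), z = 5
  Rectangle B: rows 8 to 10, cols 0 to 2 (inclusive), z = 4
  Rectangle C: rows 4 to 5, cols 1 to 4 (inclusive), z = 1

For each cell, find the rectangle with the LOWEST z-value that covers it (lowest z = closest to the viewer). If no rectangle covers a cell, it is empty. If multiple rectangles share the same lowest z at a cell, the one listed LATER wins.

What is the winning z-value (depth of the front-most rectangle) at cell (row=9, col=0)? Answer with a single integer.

Answer: 4

Derivation:
Check cell (9,0):
  A: rows 8-9 cols 0-1 z=5 -> covers; best now A (z=5)
  B: rows 8-10 cols 0-2 z=4 -> covers; best now B (z=4)
  C: rows 4-5 cols 1-4 -> outside (row miss)
Winner: B at z=4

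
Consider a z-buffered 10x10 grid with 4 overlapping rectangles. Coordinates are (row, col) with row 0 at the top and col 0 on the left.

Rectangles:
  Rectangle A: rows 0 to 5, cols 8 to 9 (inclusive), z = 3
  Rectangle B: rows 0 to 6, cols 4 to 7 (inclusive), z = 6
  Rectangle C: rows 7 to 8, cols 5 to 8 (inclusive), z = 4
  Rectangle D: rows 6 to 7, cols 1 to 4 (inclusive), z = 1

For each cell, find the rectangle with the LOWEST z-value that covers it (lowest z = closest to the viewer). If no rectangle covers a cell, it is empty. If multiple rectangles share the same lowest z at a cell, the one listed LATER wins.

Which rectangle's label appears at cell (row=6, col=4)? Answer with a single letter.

Check cell (6,4):
  A: rows 0-5 cols 8-9 -> outside (row miss)
  B: rows 0-6 cols 4-7 z=6 -> covers; best now B (z=6)
  C: rows 7-8 cols 5-8 -> outside (row miss)
  D: rows 6-7 cols 1-4 z=1 -> covers; best now D (z=1)
Winner: D at z=1

Answer: D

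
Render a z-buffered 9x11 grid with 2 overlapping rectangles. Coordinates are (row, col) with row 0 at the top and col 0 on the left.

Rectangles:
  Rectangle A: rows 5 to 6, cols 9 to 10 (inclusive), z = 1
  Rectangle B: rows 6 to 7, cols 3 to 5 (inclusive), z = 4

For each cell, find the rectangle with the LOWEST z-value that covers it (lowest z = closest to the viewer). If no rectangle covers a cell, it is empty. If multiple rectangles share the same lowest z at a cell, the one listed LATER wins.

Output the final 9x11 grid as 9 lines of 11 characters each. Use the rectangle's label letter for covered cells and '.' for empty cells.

...........
...........
...........
...........
...........
.........AA
...BBB...AA
...BBB.....
...........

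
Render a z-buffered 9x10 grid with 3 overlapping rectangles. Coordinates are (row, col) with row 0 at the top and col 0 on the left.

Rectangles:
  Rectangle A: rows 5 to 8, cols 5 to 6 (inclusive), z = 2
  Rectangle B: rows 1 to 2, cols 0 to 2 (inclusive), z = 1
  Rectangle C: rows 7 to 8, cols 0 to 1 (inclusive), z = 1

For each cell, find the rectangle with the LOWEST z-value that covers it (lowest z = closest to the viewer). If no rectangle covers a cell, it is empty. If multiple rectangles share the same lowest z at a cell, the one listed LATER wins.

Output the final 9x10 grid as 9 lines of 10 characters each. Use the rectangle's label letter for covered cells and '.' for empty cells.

..........
BBB.......
BBB.......
..........
..........
.....AA...
.....AA...
CC...AA...
CC...AA...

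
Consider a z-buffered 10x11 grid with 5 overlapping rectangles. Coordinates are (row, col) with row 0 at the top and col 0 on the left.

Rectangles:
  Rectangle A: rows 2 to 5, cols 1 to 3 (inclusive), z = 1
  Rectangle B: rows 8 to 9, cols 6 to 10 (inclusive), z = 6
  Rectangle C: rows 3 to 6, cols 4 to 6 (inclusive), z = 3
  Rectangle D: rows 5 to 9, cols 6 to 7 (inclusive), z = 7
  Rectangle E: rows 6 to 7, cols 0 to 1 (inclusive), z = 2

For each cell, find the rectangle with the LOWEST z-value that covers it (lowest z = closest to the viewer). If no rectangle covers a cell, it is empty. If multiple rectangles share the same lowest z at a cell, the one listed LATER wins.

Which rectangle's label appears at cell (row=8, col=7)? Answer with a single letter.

Check cell (8,7):
  A: rows 2-5 cols 1-3 -> outside (row miss)
  B: rows 8-9 cols 6-10 z=6 -> covers; best now B (z=6)
  C: rows 3-6 cols 4-6 -> outside (row miss)
  D: rows 5-9 cols 6-7 z=7 -> covers; best now B (z=6)
  E: rows 6-7 cols 0-1 -> outside (row miss)
Winner: B at z=6

Answer: B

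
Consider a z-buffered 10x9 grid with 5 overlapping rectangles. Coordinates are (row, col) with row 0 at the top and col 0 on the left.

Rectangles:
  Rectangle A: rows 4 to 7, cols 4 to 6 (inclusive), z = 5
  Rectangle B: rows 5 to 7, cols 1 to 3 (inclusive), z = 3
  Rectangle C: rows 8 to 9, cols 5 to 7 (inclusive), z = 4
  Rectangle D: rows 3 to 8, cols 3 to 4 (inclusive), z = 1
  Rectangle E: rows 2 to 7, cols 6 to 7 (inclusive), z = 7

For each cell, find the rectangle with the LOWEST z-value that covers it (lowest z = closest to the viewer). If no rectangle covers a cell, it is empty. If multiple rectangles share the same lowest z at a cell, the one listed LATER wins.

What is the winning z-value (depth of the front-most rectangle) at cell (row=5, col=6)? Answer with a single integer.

Check cell (5,6):
  A: rows 4-7 cols 4-6 z=5 -> covers; best now A (z=5)
  B: rows 5-7 cols 1-3 -> outside (col miss)
  C: rows 8-9 cols 5-7 -> outside (row miss)
  D: rows 3-8 cols 3-4 -> outside (col miss)
  E: rows 2-7 cols 6-7 z=7 -> covers; best now A (z=5)
Winner: A at z=5

Answer: 5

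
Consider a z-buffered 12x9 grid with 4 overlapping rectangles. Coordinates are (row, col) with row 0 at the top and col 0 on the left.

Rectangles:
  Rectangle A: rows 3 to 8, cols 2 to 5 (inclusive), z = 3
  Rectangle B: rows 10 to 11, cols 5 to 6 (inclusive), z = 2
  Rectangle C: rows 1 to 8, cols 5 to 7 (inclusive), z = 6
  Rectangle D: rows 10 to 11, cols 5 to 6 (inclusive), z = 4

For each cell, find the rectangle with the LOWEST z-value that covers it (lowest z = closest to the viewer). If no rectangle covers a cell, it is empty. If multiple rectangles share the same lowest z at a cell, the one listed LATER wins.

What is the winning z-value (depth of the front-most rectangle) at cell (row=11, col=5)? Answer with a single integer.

Answer: 2

Derivation:
Check cell (11,5):
  A: rows 3-8 cols 2-5 -> outside (row miss)
  B: rows 10-11 cols 5-6 z=2 -> covers; best now B (z=2)
  C: rows 1-8 cols 5-7 -> outside (row miss)
  D: rows 10-11 cols 5-6 z=4 -> covers; best now B (z=2)
Winner: B at z=2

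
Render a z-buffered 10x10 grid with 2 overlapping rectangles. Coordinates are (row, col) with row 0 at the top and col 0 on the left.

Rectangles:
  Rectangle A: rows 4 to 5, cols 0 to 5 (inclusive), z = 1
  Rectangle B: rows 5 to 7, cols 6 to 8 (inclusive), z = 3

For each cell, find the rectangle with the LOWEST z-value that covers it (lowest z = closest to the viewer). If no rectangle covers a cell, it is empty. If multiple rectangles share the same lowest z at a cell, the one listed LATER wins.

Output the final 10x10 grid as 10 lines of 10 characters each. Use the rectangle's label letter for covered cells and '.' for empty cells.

..........
..........
..........
..........
AAAAAA....
AAAAAABBB.
......BBB.
......BBB.
..........
..........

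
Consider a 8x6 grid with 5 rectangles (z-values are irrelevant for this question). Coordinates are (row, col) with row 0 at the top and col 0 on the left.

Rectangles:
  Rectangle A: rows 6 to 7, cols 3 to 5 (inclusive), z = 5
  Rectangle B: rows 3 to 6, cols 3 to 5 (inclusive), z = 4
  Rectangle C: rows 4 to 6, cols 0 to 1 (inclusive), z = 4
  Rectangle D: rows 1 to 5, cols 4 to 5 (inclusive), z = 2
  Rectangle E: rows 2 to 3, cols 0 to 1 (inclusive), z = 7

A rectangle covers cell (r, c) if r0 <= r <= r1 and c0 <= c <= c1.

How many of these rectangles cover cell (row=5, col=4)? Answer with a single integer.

Answer: 2

Derivation:
Check cell (5,4):
  A: rows 6-7 cols 3-5 -> outside (row miss)
  B: rows 3-6 cols 3-5 -> covers
  C: rows 4-6 cols 0-1 -> outside (col miss)
  D: rows 1-5 cols 4-5 -> covers
  E: rows 2-3 cols 0-1 -> outside (row miss)
Count covering = 2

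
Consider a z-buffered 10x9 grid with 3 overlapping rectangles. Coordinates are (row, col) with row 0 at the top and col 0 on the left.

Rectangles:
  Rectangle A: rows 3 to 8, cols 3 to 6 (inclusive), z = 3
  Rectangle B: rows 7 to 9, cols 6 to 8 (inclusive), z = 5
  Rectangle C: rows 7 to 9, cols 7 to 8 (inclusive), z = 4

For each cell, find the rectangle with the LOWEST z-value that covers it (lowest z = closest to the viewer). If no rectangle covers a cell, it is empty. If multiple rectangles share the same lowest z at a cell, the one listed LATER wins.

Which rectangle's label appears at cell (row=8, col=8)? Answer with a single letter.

Check cell (8,8):
  A: rows 3-8 cols 3-6 -> outside (col miss)
  B: rows 7-9 cols 6-8 z=5 -> covers; best now B (z=5)
  C: rows 7-9 cols 7-8 z=4 -> covers; best now C (z=4)
Winner: C at z=4

Answer: C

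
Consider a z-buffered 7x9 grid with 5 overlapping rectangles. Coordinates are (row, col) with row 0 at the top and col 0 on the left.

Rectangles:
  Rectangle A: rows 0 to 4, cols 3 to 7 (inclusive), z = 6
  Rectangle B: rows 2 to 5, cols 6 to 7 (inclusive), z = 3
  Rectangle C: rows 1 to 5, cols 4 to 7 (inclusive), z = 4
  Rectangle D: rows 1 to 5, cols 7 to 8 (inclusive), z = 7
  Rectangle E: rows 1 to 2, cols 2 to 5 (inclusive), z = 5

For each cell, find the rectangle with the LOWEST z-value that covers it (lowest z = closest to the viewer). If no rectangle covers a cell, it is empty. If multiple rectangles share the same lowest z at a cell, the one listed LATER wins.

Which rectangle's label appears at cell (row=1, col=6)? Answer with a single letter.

Answer: C

Derivation:
Check cell (1,6):
  A: rows 0-4 cols 3-7 z=6 -> covers; best now A (z=6)
  B: rows 2-5 cols 6-7 -> outside (row miss)
  C: rows 1-5 cols 4-7 z=4 -> covers; best now C (z=4)
  D: rows 1-5 cols 7-8 -> outside (col miss)
  E: rows 1-2 cols 2-5 -> outside (col miss)
Winner: C at z=4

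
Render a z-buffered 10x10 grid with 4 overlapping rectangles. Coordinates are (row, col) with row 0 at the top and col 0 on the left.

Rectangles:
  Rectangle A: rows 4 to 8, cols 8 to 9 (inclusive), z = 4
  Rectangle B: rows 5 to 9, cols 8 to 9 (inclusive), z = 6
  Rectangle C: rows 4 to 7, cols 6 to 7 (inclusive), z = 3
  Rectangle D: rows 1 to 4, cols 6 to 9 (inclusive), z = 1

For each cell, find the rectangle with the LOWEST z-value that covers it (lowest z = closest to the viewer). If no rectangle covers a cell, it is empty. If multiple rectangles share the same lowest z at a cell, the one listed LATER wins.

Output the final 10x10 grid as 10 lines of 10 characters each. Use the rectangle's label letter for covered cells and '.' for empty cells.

..........
......DDDD
......DDDD
......DDDD
......DDDD
......CCAA
......CCAA
......CCAA
........AA
........BB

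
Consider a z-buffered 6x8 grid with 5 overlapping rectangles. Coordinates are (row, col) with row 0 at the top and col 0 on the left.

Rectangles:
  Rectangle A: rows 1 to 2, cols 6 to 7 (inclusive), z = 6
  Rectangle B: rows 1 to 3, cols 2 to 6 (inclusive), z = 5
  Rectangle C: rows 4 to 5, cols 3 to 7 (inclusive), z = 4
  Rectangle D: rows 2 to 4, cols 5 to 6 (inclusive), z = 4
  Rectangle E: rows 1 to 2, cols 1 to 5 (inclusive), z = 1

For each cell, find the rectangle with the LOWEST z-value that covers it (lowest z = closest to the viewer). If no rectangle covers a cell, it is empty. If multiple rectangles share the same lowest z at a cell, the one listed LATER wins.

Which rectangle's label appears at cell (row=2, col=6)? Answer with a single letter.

Check cell (2,6):
  A: rows 1-2 cols 6-7 z=6 -> covers; best now A (z=6)
  B: rows 1-3 cols 2-6 z=5 -> covers; best now B (z=5)
  C: rows 4-5 cols 3-7 -> outside (row miss)
  D: rows 2-4 cols 5-6 z=4 -> covers; best now D (z=4)
  E: rows 1-2 cols 1-5 -> outside (col miss)
Winner: D at z=4

Answer: D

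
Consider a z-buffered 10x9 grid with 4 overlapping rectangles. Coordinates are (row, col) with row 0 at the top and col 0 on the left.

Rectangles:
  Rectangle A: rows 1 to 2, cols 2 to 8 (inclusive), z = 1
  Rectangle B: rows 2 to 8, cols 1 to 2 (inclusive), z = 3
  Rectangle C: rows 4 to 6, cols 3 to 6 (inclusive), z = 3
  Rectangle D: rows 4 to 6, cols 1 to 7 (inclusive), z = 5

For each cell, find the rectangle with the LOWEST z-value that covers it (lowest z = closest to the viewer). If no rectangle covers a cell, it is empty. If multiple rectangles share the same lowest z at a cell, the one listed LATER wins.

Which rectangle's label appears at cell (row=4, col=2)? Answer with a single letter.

Check cell (4,2):
  A: rows 1-2 cols 2-8 -> outside (row miss)
  B: rows 2-8 cols 1-2 z=3 -> covers; best now B (z=3)
  C: rows 4-6 cols 3-6 -> outside (col miss)
  D: rows 4-6 cols 1-7 z=5 -> covers; best now B (z=3)
Winner: B at z=3

Answer: B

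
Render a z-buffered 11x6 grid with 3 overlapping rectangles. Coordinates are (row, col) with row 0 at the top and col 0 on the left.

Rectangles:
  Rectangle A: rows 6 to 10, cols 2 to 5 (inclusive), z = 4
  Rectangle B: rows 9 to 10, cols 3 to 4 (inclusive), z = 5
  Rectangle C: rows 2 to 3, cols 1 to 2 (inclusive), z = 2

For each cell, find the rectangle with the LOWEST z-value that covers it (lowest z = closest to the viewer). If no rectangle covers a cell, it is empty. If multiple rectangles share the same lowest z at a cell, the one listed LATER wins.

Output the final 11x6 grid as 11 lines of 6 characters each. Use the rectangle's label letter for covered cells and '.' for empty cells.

......
......
.CC...
.CC...
......
......
..AAAA
..AAAA
..AAAA
..AAAA
..AAAA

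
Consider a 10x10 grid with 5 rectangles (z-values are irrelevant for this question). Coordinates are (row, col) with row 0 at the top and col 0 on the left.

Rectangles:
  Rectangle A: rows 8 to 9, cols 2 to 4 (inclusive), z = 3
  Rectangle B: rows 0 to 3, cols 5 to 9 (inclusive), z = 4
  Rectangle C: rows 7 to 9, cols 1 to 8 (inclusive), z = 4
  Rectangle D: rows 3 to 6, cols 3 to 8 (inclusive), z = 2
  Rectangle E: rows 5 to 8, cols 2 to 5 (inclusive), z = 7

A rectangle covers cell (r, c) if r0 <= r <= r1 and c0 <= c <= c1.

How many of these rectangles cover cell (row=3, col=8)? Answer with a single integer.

Check cell (3,8):
  A: rows 8-9 cols 2-4 -> outside (row miss)
  B: rows 0-3 cols 5-9 -> covers
  C: rows 7-9 cols 1-8 -> outside (row miss)
  D: rows 3-6 cols 3-8 -> covers
  E: rows 5-8 cols 2-5 -> outside (row miss)
Count covering = 2

Answer: 2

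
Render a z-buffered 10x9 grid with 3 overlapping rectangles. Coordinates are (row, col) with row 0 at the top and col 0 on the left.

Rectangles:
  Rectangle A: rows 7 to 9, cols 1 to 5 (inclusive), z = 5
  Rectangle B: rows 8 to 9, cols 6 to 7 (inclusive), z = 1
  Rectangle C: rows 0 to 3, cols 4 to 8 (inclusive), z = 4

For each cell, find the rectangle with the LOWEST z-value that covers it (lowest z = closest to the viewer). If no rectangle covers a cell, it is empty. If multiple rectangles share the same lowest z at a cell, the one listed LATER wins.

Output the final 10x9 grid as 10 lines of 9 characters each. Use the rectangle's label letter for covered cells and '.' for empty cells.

....CCCCC
....CCCCC
....CCCCC
....CCCCC
.........
.........
.........
.AAAAA...
.AAAAABB.
.AAAAABB.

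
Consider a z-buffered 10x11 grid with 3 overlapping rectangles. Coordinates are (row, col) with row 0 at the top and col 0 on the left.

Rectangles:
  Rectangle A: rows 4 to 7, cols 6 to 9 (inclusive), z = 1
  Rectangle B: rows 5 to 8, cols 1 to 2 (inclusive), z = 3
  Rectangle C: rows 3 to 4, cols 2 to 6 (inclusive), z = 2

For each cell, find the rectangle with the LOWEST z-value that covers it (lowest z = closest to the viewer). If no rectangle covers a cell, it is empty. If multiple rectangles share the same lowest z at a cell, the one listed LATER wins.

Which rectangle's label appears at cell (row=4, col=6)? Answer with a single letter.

Check cell (4,6):
  A: rows 4-7 cols 6-9 z=1 -> covers; best now A (z=1)
  B: rows 5-8 cols 1-2 -> outside (row miss)
  C: rows 3-4 cols 2-6 z=2 -> covers; best now A (z=1)
Winner: A at z=1

Answer: A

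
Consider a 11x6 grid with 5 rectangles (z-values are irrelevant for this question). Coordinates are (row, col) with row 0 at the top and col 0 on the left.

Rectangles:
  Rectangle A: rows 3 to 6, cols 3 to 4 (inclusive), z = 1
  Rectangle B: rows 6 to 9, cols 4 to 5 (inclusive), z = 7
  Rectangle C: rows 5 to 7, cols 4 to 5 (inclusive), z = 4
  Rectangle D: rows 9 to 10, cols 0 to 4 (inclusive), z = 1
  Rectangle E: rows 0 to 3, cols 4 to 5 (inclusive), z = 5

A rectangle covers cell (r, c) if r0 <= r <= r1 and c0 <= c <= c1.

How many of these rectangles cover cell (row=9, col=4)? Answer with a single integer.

Check cell (9,4):
  A: rows 3-6 cols 3-4 -> outside (row miss)
  B: rows 6-9 cols 4-5 -> covers
  C: rows 5-7 cols 4-5 -> outside (row miss)
  D: rows 9-10 cols 0-4 -> covers
  E: rows 0-3 cols 4-5 -> outside (row miss)
Count covering = 2

Answer: 2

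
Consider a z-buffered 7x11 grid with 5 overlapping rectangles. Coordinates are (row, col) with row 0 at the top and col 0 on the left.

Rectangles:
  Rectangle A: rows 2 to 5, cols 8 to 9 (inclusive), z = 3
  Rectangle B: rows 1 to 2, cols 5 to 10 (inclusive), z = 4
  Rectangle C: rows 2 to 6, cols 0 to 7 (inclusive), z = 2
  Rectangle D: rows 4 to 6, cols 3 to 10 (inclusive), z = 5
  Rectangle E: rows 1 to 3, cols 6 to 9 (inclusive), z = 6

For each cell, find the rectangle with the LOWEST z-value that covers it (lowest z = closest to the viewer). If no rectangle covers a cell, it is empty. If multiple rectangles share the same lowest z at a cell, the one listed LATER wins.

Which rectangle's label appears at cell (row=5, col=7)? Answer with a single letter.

Answer: C

Derivation:
Check cell (5,7):
  A: rows 2-5 cols 8-9 -> outside (col miss)
  B: rows 1-2 cols 5-10 -> outside (row miss)
  C: rows 2-6 cols 0-7 z=2 -> covers; best now C (z=2)
  D: rows 4-6 cols 3-10 z=5 -> covers; best now C (z=2)
  E: rows 1-3 cols 6-9 -> outside (row miss)
Winner: C at z=2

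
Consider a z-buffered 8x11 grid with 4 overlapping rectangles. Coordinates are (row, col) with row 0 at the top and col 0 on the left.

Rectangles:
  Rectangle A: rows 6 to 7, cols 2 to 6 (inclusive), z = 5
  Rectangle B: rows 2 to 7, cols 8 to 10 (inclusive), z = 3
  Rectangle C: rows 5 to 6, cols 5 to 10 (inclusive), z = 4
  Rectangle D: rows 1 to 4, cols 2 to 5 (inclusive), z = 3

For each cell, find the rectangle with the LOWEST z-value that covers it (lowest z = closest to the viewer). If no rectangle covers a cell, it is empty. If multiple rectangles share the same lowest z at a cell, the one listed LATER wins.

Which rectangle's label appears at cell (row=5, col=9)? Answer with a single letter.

Answer: B

Derivation:
Check cell (5,9):
  A: rows 6-7 cols 2-6 -> outside (row miss)
  B: rows 2-7 cols 8-10 z=3 -> covers; best now B (z=3)
  C: rows 5-6 cols 5-10 z=4 -> covers; best now B (z=3)
  D: rows 1-4 cols 2-5 -> outside (row miss)
Winner: B at z=3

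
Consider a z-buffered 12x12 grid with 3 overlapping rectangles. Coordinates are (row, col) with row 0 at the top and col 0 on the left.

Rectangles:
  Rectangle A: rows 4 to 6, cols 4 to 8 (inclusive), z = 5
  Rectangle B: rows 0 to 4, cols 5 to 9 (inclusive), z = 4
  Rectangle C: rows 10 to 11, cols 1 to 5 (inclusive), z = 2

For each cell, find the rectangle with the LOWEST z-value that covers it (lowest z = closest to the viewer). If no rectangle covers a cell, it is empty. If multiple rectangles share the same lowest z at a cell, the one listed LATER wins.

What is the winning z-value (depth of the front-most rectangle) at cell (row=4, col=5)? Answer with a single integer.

Check cell (4,5):
  A: rows 4-6 cols 4-8 z=5 -> covers; best now A (z=5)
  B: rows 0-4 cols 5-9 z=4 -> covers; best now B (z=4)
  C: rows 10-11 cols 1-5 -> outside (row miss)
Winner: B at z=4

Answer: 4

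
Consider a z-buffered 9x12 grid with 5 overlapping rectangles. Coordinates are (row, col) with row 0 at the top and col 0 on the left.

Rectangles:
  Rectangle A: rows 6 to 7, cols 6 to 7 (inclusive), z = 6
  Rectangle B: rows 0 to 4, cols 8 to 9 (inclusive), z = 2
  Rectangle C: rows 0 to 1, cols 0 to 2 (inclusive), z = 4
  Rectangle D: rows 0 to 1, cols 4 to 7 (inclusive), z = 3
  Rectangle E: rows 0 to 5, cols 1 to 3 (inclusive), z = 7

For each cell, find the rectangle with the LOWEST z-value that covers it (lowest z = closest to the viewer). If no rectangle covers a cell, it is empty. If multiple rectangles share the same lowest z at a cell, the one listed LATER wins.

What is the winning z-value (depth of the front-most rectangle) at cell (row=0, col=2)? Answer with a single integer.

Check cell (0,2):
  A: rows 6-7 cols 6-7 -> outside (row miss)
  B: rows 0-4 cols 8-9 -> outside (col miss)
  C: rows 0-1 cols 0-2 z=4 -> covers; best now C (z=4)
  D: rows 0-1 cols 4-7 -> outside (col miss)
  E: rows 0-5 cols 1-3 z=7 -> covers; best now C (z=4)
Winner: C at z=4

Answer: 4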